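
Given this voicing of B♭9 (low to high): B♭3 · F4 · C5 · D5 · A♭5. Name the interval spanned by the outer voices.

The outer voices are B♭3 and A♭5.
From B♭ to A♭: 22 semitones over a fourteenth = minor.

m14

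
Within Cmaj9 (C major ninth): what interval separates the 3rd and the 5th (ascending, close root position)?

minor third

The chord tones of Cmaj9 (C major ninth) are C, E, G, B, D.
3rd = E; 5th = G.
From E to G: 3 semitones over a third = minor.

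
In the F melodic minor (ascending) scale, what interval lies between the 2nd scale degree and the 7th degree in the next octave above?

F melodic minor: F G Ab Bb C D E.
So we need the interval from G up to E.
Counting 13 letters and 21 half steps from G gives a major thirteenth.

major thirteenth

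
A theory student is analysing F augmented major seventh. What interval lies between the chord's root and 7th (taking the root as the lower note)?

major seventh

Spelling the chord: F A C# E.
Root = F; 7th = E.
Counting 7 letters and 11 half steps from F gives a major seventh.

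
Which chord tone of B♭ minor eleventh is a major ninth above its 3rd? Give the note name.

Eb

Spelling the chord: B♭-D♭-F-A♭-C-E♭.
The 3rd is D♭. A major ninth above D♭ is E♭.
E♭ is the chord's 11th.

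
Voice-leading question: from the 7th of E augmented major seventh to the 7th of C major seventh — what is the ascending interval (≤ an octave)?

minor sixth

The 7th of E augmented major seventh is D♯; the 7th of C major seventh is B.
6 letter names make it a sixth; at 8 semitones (a half step narrower than major) the quality is minor.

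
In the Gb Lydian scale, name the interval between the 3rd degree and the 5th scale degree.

Gb lydian: Gb Ab Bb C Db Eb F.
3rd degree = Bb; degree 5 = Db.
3 letter names make it a third; at 3 semitones (a half step narrower than major) the quality is minor.

m3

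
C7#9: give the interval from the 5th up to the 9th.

The chord tones of C dominant seventh sharp nine are C E G Bb D#.
So we need the interval from G up to D#.
From G to D#: 8 semitones over a fifth = augmented.

augmented 5th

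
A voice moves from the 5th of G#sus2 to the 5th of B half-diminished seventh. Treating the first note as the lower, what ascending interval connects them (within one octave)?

diminished third

G#sus2 has D# as its 5th, and B half-diminished seventh has F as its 5th.
D# up to F is 2 semitones, a whole step narrower than a major third, so the interval is diminished.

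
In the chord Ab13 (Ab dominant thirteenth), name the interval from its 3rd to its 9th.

minor seventh

Ab13 (Ab dominant thirteenth) is spelled Ab, C, Eb, Gb, Bb, F.
3rd = C; 9th = Bb.
7 letter names make it a seventh; at 10 semitones (a half step narrower than major) the quality is minor.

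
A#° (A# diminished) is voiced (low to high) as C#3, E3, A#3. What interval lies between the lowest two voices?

Those voices are C#3 and E3.
From C# to E: 3 semitones over a third = minor.

minor third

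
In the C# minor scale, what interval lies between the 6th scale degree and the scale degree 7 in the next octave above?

C# natural minor: C# D# E F# G# A B.
That puts A below B.
From A to B is 14 semitones, exactly the major ninth.

major ninth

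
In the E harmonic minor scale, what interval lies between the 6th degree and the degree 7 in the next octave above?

A9

Spelling the E harmonic minor scale: E F♯ G A B C D♯.
That puts C below D♯.
From C to D♯: 15 semitones over a ninth = augmented.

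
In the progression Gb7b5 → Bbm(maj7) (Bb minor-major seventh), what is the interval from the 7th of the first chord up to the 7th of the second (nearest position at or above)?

augmented third

The 7th of Gb7b5 is Fb; the 7th of Bbm(maj7) (Bb minor-major seventh) is A.
From Fb to A: 5 semitones over a third = augmented.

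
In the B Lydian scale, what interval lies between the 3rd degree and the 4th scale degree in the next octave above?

B lydian: B C# D# E# F# G# A#.
That puts D# below E#.
D# up to E# spans 9 letter names and 14 semitones — a major ninth.

major ninth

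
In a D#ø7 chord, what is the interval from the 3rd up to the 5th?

D#m7b5 (D# half-diminished seventh) is spelled D#–F#–A–C#.
The 3rd is F# and the 5th is A.
3 letter names make it a third; at 3 semitones (a half step narrower than major) the quality is minor.

minor third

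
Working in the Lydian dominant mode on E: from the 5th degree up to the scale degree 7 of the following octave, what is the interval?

Spelling the Lydian dominant mode on E: E F# G# A# B C# D.
The 5th degree is B and the scale degree 7 (up an octave) is D.
From B to D: 15 semitones over a tenth = minor.

minor 10th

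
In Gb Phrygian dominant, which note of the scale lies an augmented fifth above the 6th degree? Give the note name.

Bb

The scale is Gb Abb Bb Cb Db Ebb Fb.
The 6th degree is Ebb; an augmented fifth above that is Bb — scale degree 3.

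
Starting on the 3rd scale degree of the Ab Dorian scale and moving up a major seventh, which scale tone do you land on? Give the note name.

The scale is Ab Bb Cb Db Eb F Gb.
The 3rd scale degree is Cb; a major seventh above that is Bb — scale degree 2.

Bb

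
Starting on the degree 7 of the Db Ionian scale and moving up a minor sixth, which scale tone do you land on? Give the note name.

Ab

The scale is Db Eb F Gb Ab Bb C.
The degree 7 is C; a minor sixth above that is Ab — scale degree 5.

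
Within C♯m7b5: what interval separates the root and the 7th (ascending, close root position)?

minor seventh

C♯ half-diminished seventh is spelled C♯, E, G, B.
Root = C♯; 7th = B.
From C♯ to B: 10 semitones over a seventh = minor.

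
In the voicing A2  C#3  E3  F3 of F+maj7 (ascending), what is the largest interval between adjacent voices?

Adjacent intervals: A2→C#3 = major third; C#3→E3 = minor third; E3→F3 = minor second.
The largest is A2 to C#3, a major third (4 semitones).

M3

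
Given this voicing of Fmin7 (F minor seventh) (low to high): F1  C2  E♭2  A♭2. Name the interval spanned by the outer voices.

The outer voices are F1 and A♭2.
10 letter names make it a tenth; at 15 semitones (a half step narrower than major) the quality is minor.

m10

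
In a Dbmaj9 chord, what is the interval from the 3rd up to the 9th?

Spelling the chord: Db-F-Ab-C-Eb.
The 3rd is F and the 9th is Eb.
From F to Eb: 10 semitones over a seventh = minor.

m7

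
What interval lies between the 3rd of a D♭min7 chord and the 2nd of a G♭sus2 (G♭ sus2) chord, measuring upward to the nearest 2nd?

The 3rd of D♭min7 is F♭; the 2nd of G♭sus2 (G♭ sus2) is A♭.
F♭ up to A♭ spans 3 letter names and 4 semitones — a major third.

M3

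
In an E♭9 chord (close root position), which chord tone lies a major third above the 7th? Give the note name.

Spelling the chord: E♭-G-B♭-D♭-F.
The 7th is D♭. A major third above D♭ is F.
F is the chord's 9th.

F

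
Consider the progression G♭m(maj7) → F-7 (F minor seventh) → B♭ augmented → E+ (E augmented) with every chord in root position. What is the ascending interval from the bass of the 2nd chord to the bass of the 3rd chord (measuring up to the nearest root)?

The roots are F and B♭.
F up to B♭ spans 4 letter names and 5 semitones — a perfect fourth.

perfect fourth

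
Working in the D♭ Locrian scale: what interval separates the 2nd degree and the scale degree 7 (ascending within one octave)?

D♭ locrian: D♭ E𝄫 F♭ G♭ A𝄫 B𝄫 C♭.
So we need the interval from E𝄫 up to C♭.
From E𝄫 to C♭ is 9 semitones, exactly the major sixth.

major 6th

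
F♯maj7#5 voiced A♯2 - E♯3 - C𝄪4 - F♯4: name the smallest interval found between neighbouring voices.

Adjacent intervals: A♯2→E♯3 = perfect fifth; E♯3→C𝄪4 = major sixth; C𝄪4→F♯4 = diminished fourth.
The smallest is C𝄪4 to F♯4, a diminished fourth (4 semitones).

diminished 4th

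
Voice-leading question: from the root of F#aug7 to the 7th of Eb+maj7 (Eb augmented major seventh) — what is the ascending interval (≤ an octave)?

minor 6th

The root of F#aug7 is F#; the 7th of Eb+maj7 (Eb augmented major seventh) is D.
6 letter names make it a sixth; at 8 semitones (a half step narrower than major) the quality is minor.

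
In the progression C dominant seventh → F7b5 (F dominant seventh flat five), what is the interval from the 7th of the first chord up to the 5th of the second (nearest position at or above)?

m2

The 7th of C dominant seventh is Bb; the 5th of F7b5 (F dominant seventh flat five) is Cb.
2 letter names make it a second; at 1 semitone (a half step narrower than major) the quality is minor.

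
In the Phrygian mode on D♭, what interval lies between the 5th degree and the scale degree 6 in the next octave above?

The scale runs D♭ E𝄫 F♭ G♭ A♭ B𝄫 C♭.
So we need the interval from A♭ up to B𝄫.
From A♭ to B𝄫: 13 semitones over a ninth = minor.

minor ninth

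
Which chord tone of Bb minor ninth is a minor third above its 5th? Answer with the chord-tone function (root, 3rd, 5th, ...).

7th

Spelling the chord: Bb, Db, F, Ab, C.
The 5th is F. A minor third above F is Ab.
Ab is the chord's 7th.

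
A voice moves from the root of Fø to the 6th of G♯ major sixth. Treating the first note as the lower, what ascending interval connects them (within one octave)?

The root of Fø is F; the 6th of G♯ major sixth is E♯.
F up to E♯ is 12 semitones, a half step wider than a major seventh, so the interval is augmented.

augmented 7th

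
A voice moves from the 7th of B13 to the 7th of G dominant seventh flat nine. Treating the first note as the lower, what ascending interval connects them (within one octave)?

minor 6th

The 7th of B13 is A; the 7th of G dominant seventh flat nine is F.
From A to F: 8 semitones over a sixth = minor.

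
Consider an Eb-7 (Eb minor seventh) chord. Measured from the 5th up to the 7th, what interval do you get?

Eb-7 (Eb minor seventh): Eb-Gb-Bb-Db.
5th = Bb; 7th = Db.
Bb up to Db is 3 semitones, a half step narrower than a major third, so the interval is minor.

minor third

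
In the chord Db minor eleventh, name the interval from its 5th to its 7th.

The chord tones of Dbm11 are Db Fb Ab Cb Eb Gb.
5th = Ab; 7th = Cb.
From Ab to Cb: 3 semitones over a third = minor.

minor 3rd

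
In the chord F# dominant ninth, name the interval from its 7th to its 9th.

F# dominant ninth is spelled F#–A#–C#–E–G#.
That puts E below G#.
Counting 3 letters and 4 half steps from E gives a major third.

major third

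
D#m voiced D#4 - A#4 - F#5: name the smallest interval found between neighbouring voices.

Adjacent intervals: D#4→A#4 = perfect fifth; A#4→F#5 = minor sixth.
The smallest is D#4 to A#4, a perfect fifth (7 semitones).

perfect fifth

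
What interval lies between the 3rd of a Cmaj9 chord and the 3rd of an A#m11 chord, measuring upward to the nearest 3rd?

Cmaj9 has E as its 3rd, and A#m11 has C# as its 3rd.
E up to C# spans 6 letter names and 9 semitones — a major sixth.

major sixth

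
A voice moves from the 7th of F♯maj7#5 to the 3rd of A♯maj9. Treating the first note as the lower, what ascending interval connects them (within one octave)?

major sixth

F♯maj7#5 has E♯ as its 7th, and A♯maj9 has C𝄪 as its 3rd.
Counting 6 letters and 9 half steps from E♯ gives a major sixth.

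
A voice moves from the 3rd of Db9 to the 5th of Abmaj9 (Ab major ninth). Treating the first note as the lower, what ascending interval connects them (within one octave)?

minor seventh

The 3rd of Db9 is F; the 5th of Abmaj9 (Ab major ninth) is Eb.
F up to Eb is 10 semitones, a half step narrower than a major seventh, so the interval is minor.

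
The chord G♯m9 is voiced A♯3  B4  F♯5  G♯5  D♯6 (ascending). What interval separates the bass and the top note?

perfect 18th

The outer voices are A♯3 and D♯6.
Counting 18 letters and 29 half steps from A♯ gives a perfect 18th.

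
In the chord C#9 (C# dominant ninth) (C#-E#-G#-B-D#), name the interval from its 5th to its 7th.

5th = G#; 7th = B.
G# up to B is 3 semitones, a half step narrower than a major third, so the interval is minor.

minor third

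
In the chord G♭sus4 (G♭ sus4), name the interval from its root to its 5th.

perfect 5th

The chord tones of G♭sus4 are G♭-C♭-D♭.
So we need the interval from G♭ up to D♭.
Counting 5 letters and 7 half steps from G♭ gives a perfect fifth.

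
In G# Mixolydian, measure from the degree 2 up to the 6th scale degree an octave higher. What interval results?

Spelling G# Mixolydian: G# A# B# C# D# E# F#.
So we need the interval from A# up to E#.
From A# to E# is 19 semitones, exactly the perfect twelfth.

perfect 12th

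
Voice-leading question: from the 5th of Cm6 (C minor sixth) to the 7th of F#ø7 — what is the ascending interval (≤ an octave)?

major sixth

Cm6 (C minor sixth) has G as its 5th, and F#ø7 has E as its 7th.
From G to E is 9 semitones, exactly the major sixth.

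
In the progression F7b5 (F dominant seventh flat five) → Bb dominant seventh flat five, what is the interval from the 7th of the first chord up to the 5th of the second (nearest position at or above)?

F7b5 (F dominant seventh flat five) has Eb as its 7th, and Bb dominant seventh flat five has Fb as its 5th.
From Eb to Fb: 1 semitone over a second = minor.

minor second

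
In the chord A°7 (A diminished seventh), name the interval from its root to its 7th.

diminished 7th

A°7: A-C-Eb-Gb.
Root = A; 7th = Gb.
7 letter names make it a seventh; at 9 semitones (a whole step narrower than major) the quality is diminished.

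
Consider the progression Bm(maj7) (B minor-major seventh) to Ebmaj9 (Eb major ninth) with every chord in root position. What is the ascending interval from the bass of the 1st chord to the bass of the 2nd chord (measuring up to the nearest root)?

diminished 4th

The roots are B and Eb.
B up to Eb is 4 semitones, a half step narrower than a perfect fourth, so the interval is diminished.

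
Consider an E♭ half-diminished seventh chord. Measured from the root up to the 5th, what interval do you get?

E♭ half-diminished seventh: E♭-G♭-B𝄫-D♭.
So we need the interval from E♭ up to B𝄫.
From E♭ to B𝄫: 6 semitones over a fifth = diminished.

diminished fifth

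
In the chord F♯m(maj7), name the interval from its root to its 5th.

perfect fifth

The chord tones of F♯m(maj7) (F♯ minor-major seventh) are F♯–A–C♯–E♯.
So we need the interval from F♯ up to C♯.
F♯ up to C♯ spans 5 letter names and 7 semitones — a perfect fifth.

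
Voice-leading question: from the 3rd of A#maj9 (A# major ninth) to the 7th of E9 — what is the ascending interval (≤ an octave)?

diminished 2nd

A#maj9 (A# major ninth) has C## as its 3rd, and E9 has D as its 7th.
From C## to D: 0 semitones over a second = diminished.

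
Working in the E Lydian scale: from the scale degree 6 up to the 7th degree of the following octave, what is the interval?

Spelling the E Lydian scale: E F# G# A# B C# D#.
Scale degree 6 = C#; degree 7 (up an octave) = D#.
From C# to D# is 14 semitones, exactly the major ninth.

major 9th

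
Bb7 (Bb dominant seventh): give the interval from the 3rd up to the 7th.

diminished 5th

Bb7 (Bb dominant seventh) is spelled Bb D F Ab.
That puts D below Ab.
From D to Ab: 6 semitones over a fifth = diminished.
This 3–7 tritone is the characteristic tension at the heart of the dominant sound.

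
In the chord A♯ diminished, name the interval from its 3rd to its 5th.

minor third

The chord tones of A♯° are A♯, C♯, E.
The 3rd is C♯ and the 5th is E.
From C♯ to E: 3 semitones over a third = minor.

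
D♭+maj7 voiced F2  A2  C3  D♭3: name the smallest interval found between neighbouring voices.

minor second

Adjacent intervals: F2→A2 = major third; A2→C3 = minor third; C3→D♭3 = minor second.
The smallest is C3 to D♭3, a minor second (1 semitone).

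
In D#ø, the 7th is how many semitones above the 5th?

4

The chord tones of D#ø (D# half-diminished seventh) are D#, F#, A, C#.
A to C# is a major third: 4 semitones.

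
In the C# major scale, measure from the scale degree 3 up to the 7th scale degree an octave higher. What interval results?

Spelling the C# major scale: C# D# E# F# G# A# B#.
Scale degree 3 = E#; 7th degree (up an octave) = B#.
From E# to B# is 19 semitones, exactly the perfect twelfth.

perfect twelfth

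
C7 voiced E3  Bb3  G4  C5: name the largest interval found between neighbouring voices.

major 6th

Adjacent intervals: E3→Bb3 = diminished fifth; Bb3→G4 = major sixth; G4→C5 = perfect fourth.
The largest is Bb3 to G4, a major sixth (9 semitones).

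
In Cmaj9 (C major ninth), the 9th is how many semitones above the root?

Spelling the chord: C, E, G, B, D.
C to D is a major ninth: 14 semitones.

14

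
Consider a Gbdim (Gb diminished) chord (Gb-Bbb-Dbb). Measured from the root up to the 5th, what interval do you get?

diminished 5th

Root = Gb; 5th = Dbb.
5 letter names make it a fifth; at 6 semitones (a half step narrower than perfect) the quality is diminished.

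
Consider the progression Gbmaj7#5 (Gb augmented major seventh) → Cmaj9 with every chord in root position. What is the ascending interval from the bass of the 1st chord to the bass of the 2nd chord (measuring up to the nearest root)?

augmented fourth

The roots are Gb and C.
4 letter names make it a fourth; at 6 semitones (a half step wider than perfect) the quality is augmented.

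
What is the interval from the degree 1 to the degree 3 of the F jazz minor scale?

Spelling the F jazz minor scale: F G Ab Bb C D E.
Degree 1 = F; scale degree 3 = Ab.
3 letter names make it a third; at 3 semitones (a half step narrower than major) the quality is minor.

minor third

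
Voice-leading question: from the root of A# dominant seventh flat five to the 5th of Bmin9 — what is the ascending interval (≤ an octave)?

The root of A# dominant seventh flat five is A#; the 5th of Bmin9 is F#.
6 letter names make it a sixth; at 8 semitones (a half step narrower than major) the quality is minor.

minor sixth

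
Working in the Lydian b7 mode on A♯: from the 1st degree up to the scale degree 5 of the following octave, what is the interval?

Spelling the Lydian b7 mode on A♯: A♯ B♯ C𝄪 D𝄪 E♯ F𝄪 G♯.
That puts A♯ below E♯.
Counting 12 letters and 19 half steps from A♯ gives a perfect twelfth.

perfect twelfth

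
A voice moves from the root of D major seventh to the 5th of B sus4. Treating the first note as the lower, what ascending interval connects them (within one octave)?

major third

D major seventh has D as its root, and B sus4 has F# as its 5th.
Counting 3 letters and 4 half steps from D gives a major third.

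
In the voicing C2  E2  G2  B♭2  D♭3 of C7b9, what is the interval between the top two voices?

m3

Those voices are B♭2 and D♭3.
From B♭ to D♭: 3 semitones over a third = minor.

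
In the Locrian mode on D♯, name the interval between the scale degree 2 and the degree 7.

The scale runs D♯ E F♯ G♯ A B C♯.
That puts E below C♯.
E up to C♯ spans 6 letter names and 9 semitones — a major sixth.

M6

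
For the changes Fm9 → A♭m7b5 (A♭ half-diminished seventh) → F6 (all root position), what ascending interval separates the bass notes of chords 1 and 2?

m3

The roots are F and A♭.
3 letter names make it a third; at 3 semitones (a half step narrower than major) the quality is minor.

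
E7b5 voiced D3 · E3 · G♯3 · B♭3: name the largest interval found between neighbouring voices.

Adjacent intervals: D3→E3 = major second; E3→G♯3 = major third; G♯3→B♭3 = diminished third.
The largest is E3 to G♯3, a major third (4 semitones).

major third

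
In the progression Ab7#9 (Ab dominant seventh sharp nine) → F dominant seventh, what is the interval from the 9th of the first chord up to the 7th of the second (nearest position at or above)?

diminished fourth

Ab7#9 (Ab dominant seventh sharp nine) has B as its 9th, and F dominant seventh has Eb as its 7th.
B up to Eb is 4 semitones, a half step narrower than a perfect fourth, so the interval is diminished.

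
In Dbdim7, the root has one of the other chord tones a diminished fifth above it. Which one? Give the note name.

Spelling the chord: Db–Fb–Abb–Cbb.
The root is Db. A diminished fifth above Db is Abb.
Abb is the chord's 5th.

Abb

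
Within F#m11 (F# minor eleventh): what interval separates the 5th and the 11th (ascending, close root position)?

minor 7th

Spelling the chord: F#-A-C#-E-G#-B.
That puts C# below B.
From C# to B: 10 semitones over a seventh = minor.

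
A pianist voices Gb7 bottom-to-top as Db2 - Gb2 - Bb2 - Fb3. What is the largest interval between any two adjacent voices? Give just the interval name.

diminished fifth

Adjacent intervals: Db2→Gb2 = perfect fourth; Gb2→Bb2 = major third; Bb2→Fb3 = diminished fifth.
The largest is Bb2 to Fb3, a diminished fifth (6 semitones).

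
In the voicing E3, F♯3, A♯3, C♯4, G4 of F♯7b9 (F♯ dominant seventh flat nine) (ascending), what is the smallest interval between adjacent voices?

major second

Adjacent intervals: E3→F♯3 = major second; F♯3→A♯3 = major third; A♯3→C♯4 = minor third; C♯4→G4 = diminished fifth.
The smallest is E3 to F♯3, a major second (2 semitones).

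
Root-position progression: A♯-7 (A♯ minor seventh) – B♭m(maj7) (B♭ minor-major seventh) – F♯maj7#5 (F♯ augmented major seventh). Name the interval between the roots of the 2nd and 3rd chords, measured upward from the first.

augmented fifth

The roots are B♭ and F♯.
5 letter names make it a fifth; at 8 semitones (a half step wider than perfect) the quality is augmented.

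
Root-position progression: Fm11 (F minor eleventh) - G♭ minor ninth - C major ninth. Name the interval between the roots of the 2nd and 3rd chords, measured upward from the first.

The roots are G♭ and C.
4 letter names make it a fourth; at 6 semitones (a half step wider than perfect) the quality is augmented.

augmented fourth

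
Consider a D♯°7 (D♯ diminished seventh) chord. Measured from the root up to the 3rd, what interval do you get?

D♯dim7: D♯, F♯, A, C.
So we need the interval from D♯ up to F♯.
From D♯ to F♯: 3 semitones over a third = minor.

minor 3rd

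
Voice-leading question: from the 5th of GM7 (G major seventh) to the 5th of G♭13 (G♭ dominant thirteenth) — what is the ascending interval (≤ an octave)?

diminished 8th

GM7 (G major seventh) has D as its 5th, and G♭13 (G♭ dominant thirteenth) has D♭ as its 5th.
From D to D♭: 11 semitones over an octave = diminished.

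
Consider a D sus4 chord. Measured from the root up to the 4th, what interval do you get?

Dsus4 (D sus4): D–G–A.
That puts D below G.
Counting 4 letters and 5 half steps from D gives a perfect fourth.

perfect 4th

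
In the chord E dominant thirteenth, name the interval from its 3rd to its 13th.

perfect eleventh

E dominant thirteenth is spelled E-G#-B-D-F#-C#.
So we need the interval from G# up to C#.
Counting 11 letters and 17 half steps from G# gives a perfect eleventh.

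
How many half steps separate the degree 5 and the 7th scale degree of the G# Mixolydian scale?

The scale is G# A# B# C# D# E# F#.
D# up to F# is a minor third — 3 semitones.

3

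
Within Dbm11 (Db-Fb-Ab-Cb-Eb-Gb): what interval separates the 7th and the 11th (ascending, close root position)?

The 7th is Cb and the 11th is Gb.
Cb up to Gb spans 5 letter names and 7 semitones — a perfect fifth.

perfect 5th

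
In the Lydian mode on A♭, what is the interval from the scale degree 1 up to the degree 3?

major third

A♭ lydian: A♭ B♭ C D E♭ F G.
Scale degree 1 = A♭; scale degree 3 = C.
A♭ up to C spans 3 letter names and 4 semitones — a major third.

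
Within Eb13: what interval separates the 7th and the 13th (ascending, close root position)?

major seventh

Eb13: Eb-G-Bb-Db-F-C.
That puts Db below C.
Counting 7 letters and 11 half steps from Db gives a major seventh.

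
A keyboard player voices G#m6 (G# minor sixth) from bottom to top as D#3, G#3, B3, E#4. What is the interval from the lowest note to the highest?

major 9th

The outer voices are D#3 and E#4.
Counting 9 letters and 14 half steps from D# gives a major ninth.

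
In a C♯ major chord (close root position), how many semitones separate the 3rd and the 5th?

C♯ major: C♯–E♯–G♯.
E♯ to G♯ is a minor third: 3 semitones.

3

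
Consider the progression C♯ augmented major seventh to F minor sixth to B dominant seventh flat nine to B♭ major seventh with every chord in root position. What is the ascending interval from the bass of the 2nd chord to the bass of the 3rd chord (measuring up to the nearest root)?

The roots are F and B.
From F to B: 6 semitones over a fourth = augmented.

augmented fourth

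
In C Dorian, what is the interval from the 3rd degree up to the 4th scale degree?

The scale runs C D Eb F G A Bb.
3rd degree = Eb; scale degree 4 = F.
Eb up to F spans 2 letter names and 2 semitones — a major second.

major 2nd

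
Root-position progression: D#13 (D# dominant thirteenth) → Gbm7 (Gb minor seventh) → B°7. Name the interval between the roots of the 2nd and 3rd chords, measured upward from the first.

augmented third

The roots are Gb and B.
From Gb to B: 5 semitones over a third = augmented.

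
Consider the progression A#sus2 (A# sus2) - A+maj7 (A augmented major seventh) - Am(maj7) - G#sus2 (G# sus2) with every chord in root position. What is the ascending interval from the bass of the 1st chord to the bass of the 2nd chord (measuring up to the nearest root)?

diminished octave

The roots are A# and A.
8 letter names make it an octave; at 11 semitones (a half step narrower than perfect) the quality is diminished.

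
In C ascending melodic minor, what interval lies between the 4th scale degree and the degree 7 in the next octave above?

augmented eleventh

Spelling C ascending melodic minor: C D E♭ F G A B.
So we need the interval from F up to B.
11 letter names make it an eleventh; at 18 semitones (a half step wider than perfect) the quality is augmented.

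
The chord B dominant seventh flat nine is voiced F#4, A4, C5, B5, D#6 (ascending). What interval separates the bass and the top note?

major thirteenth

The outer voices are F#4 and D#6.
F# up to D# spans 13 letter names and 21 semitones — a major thirteenth.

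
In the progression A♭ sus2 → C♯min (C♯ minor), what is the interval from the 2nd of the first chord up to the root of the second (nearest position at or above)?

augmented second

A♭ sus2 has B♭ as its 2nd, and C♯min (C♯ minor) has C♯ as its root.
B♭ up to C♯ is 3 semitones, a half step wider than a major second, so the interval is augmented.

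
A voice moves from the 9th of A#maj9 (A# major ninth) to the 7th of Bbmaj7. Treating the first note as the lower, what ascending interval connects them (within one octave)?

diminished seventh

The 9th of A#maj9 (A# major ninth) is B#; the 7th of Bbmaj7 is A.
B# up to A is 9 semitones, a whole step narrower than a major seventh, so the interval is diminished.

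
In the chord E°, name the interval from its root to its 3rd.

m3

The chord tones of Edim are E G B♭.
The root is E and the 3rd is G.
E up to G is 3 semitones, a half step narrower than a major third, so the interval is minor.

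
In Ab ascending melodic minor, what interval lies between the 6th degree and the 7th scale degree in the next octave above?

major ninth

The scale runs Ab Bb Cb Db Eb F G.
6th degree = F; 7th degree (up an octave) = G.
From F to G is 14 semitones, exactly the major ninth.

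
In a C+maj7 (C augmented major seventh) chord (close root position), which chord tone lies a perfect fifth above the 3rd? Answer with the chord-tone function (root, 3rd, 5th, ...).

7th

Spelling the chord: C–E–G♯–B.
The 3rd is E. A perfect fifth above E is B.
B is the chord's 7th.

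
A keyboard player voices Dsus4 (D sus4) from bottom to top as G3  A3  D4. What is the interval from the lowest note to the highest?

perfect 5th

The outer voices are G3 and D4.
Counting 5 letters and 7 half steps from G gives a perfect fifth.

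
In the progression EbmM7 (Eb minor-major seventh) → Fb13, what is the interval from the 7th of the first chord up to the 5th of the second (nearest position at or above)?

diminished seventh

The 7th of EbmM7 (Eb minor-major seventh) is D; the 5th of Fb13 is Cb.
From D to Cb: 9 semitones over a seventh = diminished.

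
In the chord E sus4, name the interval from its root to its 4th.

Spelling the chord: E-A-B.
That puts E below A.
Counting 4 letters and 5 half steps from E gives a perfect fourth.

perfect fourth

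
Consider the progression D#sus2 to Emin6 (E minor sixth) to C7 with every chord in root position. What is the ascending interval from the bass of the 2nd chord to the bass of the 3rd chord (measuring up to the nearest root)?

m6

The roots are E and C.
E up to C is 8 semitones, a half step narrower than a major sixth, so the interval is minor.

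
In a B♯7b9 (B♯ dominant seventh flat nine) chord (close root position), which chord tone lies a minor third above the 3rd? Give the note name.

F##

The chord tones of B♯7b9 (B♯ dominant seventh flat nine) are B♯-D𝄪-F𝄪-A♯-C♯.
The 3rd is D𝄪. A minor third above D𝄪 is F𝄪.
F𝄪 is the chord's 5th.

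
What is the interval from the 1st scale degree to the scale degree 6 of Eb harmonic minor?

minor sixth

Spelling Eb harmonic minor: Eb F Gb Ab Bb Cb D.
1st scale degree = Eb; scale degree 6 = Cb.
6 letter names make it a sixth; at 8 semitones (a half step narrower than major) the quality is minor.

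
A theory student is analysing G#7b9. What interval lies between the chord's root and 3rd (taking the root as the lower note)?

M3

The chord tones of G# dominant seventh flat nine are G# B# D# F# A.
The root is G# and the 3rd is B#.
Counting 3 letters and 4 half steps from G# gives a major third.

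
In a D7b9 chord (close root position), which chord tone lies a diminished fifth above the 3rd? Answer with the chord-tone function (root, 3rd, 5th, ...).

D7b9: D F# A C Eb.
The 3rd is F#. A diminished fifth above F# is C.
C is the chord's 7th.

7th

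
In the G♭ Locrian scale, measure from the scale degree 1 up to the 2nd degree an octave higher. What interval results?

The scale runs G♭ A𝄫 B𝄫 C♭ D𝄫 E𝄫 F♭.
That puts G♭ below A𝄫.
From G♭ to A𝄫: 13 semitones over a ninth = minor.

m9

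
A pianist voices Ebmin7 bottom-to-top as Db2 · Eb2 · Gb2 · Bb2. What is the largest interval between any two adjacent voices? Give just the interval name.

M3

Adjacent intervals: Db2→Eb2 = major second; Eb2→Gb2 = minor third; Gb2→Bb2 = major third.
The largest is Gb2 to Bb2, a major third (4 semitones).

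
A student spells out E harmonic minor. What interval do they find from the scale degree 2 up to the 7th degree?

M6

Spelling E harmonic minor: E F♯ G A B C D♯.
The scale degree 2 is F♯ and the scale degree 7 is D♯.
Counting 6 letters and 9 half steps from F♯ gives a major sixth.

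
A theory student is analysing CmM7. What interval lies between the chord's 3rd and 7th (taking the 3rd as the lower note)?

augmented fifth

CmM7 is spelled C Eb G B.
That puts Eb below B.
From Eb to B: 8 semitones over a fifth = augmented.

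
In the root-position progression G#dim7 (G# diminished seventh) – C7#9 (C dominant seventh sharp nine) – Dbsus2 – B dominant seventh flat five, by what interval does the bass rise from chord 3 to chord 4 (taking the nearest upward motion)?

The roots are Db and B.
From Db to B: 10 semitones over a sixth = augmented.

A6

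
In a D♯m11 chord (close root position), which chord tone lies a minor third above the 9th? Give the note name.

D♯m11: D♯–F♯–A♯–C♯–E♯–G♯.
The 9th is E♯. A minor third above E♯ is G♯.
G♯ is the chord's 11th.

G#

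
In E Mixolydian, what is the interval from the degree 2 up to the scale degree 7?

Spelling E Mixolydian: E F♯ G♯ A B C♯ D.
Degree 2 = F♯; scale degree 7 = D.
F♯ up to D is 8 semitones, a half step narrower than a major sixth, so the interval is minor.

m6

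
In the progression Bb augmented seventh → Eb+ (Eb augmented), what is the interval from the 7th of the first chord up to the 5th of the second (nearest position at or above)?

augmented 2nd

The 7th of Bb augmented seventh is Ab; the 5th of Eb+ (Eb augmented) is B.
Ab up to B is 3 semitones, a half step wider than a major second, so the interval is augmented.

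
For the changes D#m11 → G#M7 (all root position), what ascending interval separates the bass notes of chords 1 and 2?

P4

The roots are D# and G#.
Counting 4 letters and 5 half steps from D# gives a perfect fourth.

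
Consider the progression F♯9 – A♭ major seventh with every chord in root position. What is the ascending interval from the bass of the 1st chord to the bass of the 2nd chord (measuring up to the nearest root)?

diminished third

The roots are F♯ and A♭.
From F♯ to A♭: 2 semitones over a third = diminished.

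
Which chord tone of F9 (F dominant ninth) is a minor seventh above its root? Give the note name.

F9 (F dominant ninth) is spelled F-A-C-Eb-G.
The root is F. A minor seventh above F is Eb.
Eb is the chord's 7th.

Eb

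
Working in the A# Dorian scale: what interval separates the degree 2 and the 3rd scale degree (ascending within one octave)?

Spelling the A# Dorian scale: A# B# C# D# E# F## G#.
Degree 2 = B#; degree 3 = C#.
From B# to C#: 1 semitone over a second = minor.

minor 2nd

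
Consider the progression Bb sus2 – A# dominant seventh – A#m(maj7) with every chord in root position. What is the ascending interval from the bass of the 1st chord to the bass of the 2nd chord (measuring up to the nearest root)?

The roots are Bb and A#.
Bb up to A# is 12 semitones, a half step wider than a major seventh, so the interval is augmented.

augmented seventh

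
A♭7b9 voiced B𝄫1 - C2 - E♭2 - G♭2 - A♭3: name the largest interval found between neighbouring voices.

major ninth

Adjacent intervals: B𝄫1→C2 = augmented second; C2→E♭2 = minor third; E♭2→G♭2 = minor third; G♭2→A♭3 = major ninth.
The largest is G♭2 to A♭3, a major ninth (14 semitones).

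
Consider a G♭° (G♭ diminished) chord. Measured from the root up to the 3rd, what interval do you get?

The chord tones of G♭ diminished are G♭-B𝄫-D𝄫.
The root is G♭ and the 3rd is B𝄫.
From G♭ to B𝄫: 3 semitones over a third = minor.

minor third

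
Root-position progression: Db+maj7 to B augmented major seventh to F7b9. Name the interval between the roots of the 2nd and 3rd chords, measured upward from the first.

The roots are B and F.
5 letter names make it a fifth; at 6 semitones (a half step narrower than perfect) the quality is diminished.

d5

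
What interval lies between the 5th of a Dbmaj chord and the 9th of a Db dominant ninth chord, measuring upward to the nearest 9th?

The 5th of Dbmaj is Ab; the 9th of Db dominant ninth is Eb.
Ab up to Eb spans 5 letter names and 7 semitones — a perfect fifth.

perfect fifth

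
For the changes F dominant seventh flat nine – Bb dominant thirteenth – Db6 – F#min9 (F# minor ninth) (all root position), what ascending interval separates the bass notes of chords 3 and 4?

The roots are Db and F#.
Db up to F# is 5 semitones, a half step wider than a major third, so the interval is augmented.

augmented third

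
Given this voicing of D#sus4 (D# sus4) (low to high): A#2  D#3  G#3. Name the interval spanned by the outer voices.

minor seventh

The outer voices are A#2 and G#3.
7 letter names make it a seventh; at 10 semitones (a half step narrower than major) the quality is minor.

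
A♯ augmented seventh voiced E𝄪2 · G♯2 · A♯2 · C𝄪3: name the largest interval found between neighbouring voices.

Adjacent intervals: E𝄪2→G♯2 = diminished third; G♯2→A♯2 = major second; A♯2→C𝄪3 = major third.
The largest is A♯2 to C𝄪3, a major third (4 semitones).

major 3rd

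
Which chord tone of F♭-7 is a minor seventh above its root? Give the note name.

Ebb

The chord tones of F♭min7 (F♭ minor seventh) are F♭ A𝄫 C♭ E𝄫.
The root is F♭. A minor seventh above F♭ is E𝄫.
E𝄫 is the chord's 7th.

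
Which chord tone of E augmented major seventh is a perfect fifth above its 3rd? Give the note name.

D#

The chord tones of Emaj7#5 (E augmented major seventh) are E-G#-B#-D#.
The 3rd is G#. A perfect fifth above G# is D#.
D# is the chord's 7th.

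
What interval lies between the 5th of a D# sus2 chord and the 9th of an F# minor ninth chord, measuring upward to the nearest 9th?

minor 7th

D# sus2 has A# as its 5th, and F# minor ninth has G# as its 9th.
A# up to G# is 10 semitones, a half step narrower than a major seventh, so the interval is minor.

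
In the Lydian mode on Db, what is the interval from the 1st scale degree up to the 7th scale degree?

M7

Db lydian: Db Eb F G Ab Bb C.
So we need the interval from Db up to C.
Db up to C spans 7 letter names and 11 semitones — a major seventh.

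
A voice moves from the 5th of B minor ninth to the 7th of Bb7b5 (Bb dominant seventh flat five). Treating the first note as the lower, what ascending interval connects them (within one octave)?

B minor ninth has F# as its 5th, and Bb7b5 (Bb dominant seventh flat five) has Ab as its 7th.
3 letter names make it a third; at 2 semitones (a whole step narrower than major) the quality is diminished.

diminished 3rd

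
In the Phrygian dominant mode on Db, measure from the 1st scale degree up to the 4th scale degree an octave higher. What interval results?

The scale runs Db Ebb F Gb Ab Bbb Cb.
That puts Db below Gb.
Counting 11 letters and 17 half steps from Db gives a perfect eleventh.

P11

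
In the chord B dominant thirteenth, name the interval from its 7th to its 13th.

Spelling the chord: B D# F# A C# G#.
7th = A; 13th = G#.
From A to G# is 11 semitones, exactly the major seventh.

major seventh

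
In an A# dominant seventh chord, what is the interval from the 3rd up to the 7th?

diminished 5th

Spelling the chord: A#-C##-E#-G#.
3rd = C##; 7th = G#.
From C## to G#: 6 semitones over a fifth = diminished.
This 3–7 tritone is the characteristic tension at the heart of the dominant sound.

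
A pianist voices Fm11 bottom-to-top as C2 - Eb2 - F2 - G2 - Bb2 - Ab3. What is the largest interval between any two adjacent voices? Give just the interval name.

Adjacent intervals: C2→Eb2 = minor third; Eb2→F2 = major second; F2→G2 = major second; G2→Bb2 = minor third; Bb2→Ab3 = minor seventh.
The largest is Bb2 to Ab3, a minor seventh (10 semitones).

minor 7th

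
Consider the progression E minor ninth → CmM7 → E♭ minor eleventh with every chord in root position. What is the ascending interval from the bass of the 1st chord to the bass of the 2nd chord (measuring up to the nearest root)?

minor sixth

The roots are E and C.
6 letter names make it a sixth; at 8 semitones (a half step narrower than major) the quality is minor.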